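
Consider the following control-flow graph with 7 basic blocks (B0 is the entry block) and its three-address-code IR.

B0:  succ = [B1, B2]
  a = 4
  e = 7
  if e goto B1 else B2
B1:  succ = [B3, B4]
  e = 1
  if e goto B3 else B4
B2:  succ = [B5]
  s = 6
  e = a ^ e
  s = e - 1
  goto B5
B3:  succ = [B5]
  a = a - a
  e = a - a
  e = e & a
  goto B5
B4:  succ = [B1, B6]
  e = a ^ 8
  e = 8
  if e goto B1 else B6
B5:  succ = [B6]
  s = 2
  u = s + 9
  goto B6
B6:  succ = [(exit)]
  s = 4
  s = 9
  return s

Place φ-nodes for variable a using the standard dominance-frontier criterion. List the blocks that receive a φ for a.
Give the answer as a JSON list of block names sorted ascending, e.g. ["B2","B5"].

idom tree: B1←B0 B2←B0 B3←B1 B4←B1 B5←B0 B6←B0
Join-block Dom:
  B1: preds {B0,B4}: {B0} ∩ {B0,B1,B4} = {B0}; idom=B0
  B5: preds {B2,B3}: {B0,B2} ∩ {B0,B1,B3} = {B0}; idom=B0
  B6: preds {B4,B5}: {B0,B1,B4} ∩ {B0,B5} = {B0}; idom=B0

Frontier:
  join B1 pred B0: · stop@B0
  join B1 pred B4: B4→B1 stop@B0
  join B5 pred B2: B2 stop@B0
  join B5 pred B3: B3→B1 stop@B0
  join B6 pred B4: B4→B1 stop@B0
  join B6 pred B5: B5 stop@B0
  B0: DF=∅
  B1: DF={B1,B5,B6}
  B2: DF={B5}
  B3: DF={B5}
  B4: DF={B1,B6}
  B5: DF={B6}
  B6: DF=∅

φ for a: defs {B0,B3}
  DF⁺ = {B5,B6}

Answer: ["B5", "B6"]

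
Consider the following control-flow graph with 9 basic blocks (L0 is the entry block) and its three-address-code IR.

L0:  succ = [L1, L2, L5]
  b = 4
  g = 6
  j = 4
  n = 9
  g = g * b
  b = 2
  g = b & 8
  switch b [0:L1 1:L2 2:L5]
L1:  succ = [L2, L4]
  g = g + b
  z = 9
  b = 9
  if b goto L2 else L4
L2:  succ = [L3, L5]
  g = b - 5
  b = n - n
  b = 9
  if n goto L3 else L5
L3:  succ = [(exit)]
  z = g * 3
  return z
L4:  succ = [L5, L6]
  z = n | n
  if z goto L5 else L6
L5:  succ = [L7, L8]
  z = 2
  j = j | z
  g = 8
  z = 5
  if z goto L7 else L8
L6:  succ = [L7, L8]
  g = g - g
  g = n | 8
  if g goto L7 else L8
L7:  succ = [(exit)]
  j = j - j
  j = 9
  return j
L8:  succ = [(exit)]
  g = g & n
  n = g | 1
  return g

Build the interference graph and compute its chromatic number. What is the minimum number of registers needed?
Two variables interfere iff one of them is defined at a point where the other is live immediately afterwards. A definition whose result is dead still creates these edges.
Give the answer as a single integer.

def/use:
  L0: {b,g,j,n} / ∅
  L1: {b,g,z} / {b,g}
  L2: {b,g} / {b,n}
  L3: {z} / {g}
  L4: {z} / {n}
  L5: {g,j,z} / {j}
  L6: {g} / {g,n}
  L7: {j} / {j}
  L8: {g,n} / {g,n}

Liveness:
  live L0: ∅→{b,g,j,n}
  live L1: {b,g,j,n}→{b,g,j,n}
  live L2: {b,j,n}→{g,j,n}
  live L3: {g}→∅
  live L4: {g,j,n}→{g,j,n}
  live L5: {j,n}→{g,j,n}
  live L6: {g,j,n}→{g,j,n}
  live L7: {j}→∅
  live L8: {g,n}→∅

Interfere edges:
  b — {g,j,n}
  g — {b,j,n,z}
  j — {b,g,n,z}
  n — {b,g,j,z}
  z — {g,j,n}

Registers:
  lower bound: {b,g,j,n} mutually conflict ⇒ χ ≥ 4
  4-colouring: R0={g}  R1={j}  R2={n}  R3={b,z}
  χ = 4

Answer: 4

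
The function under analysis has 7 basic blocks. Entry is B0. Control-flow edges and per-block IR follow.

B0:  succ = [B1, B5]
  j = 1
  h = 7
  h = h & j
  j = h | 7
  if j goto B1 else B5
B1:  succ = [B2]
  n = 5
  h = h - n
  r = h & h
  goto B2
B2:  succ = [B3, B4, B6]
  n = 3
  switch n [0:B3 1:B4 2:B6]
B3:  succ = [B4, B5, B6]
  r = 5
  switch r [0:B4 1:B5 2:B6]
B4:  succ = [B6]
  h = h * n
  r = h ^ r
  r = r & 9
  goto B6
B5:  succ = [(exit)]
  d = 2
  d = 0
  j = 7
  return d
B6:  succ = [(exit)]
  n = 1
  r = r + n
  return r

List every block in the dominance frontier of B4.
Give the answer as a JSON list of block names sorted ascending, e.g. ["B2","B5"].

idom tree: B1←B0 B2←B1 B3←B2 B4←B2 B5←B0 B6←B2
Dom∩ at merges:
  B4: preds {B2,B3}: {B0,B1,B2} ∩ {B0,B1,B2,B3} = {B0,B1,B2}; idom=B2
  B5: preds {B0,B3}: {B0} ∩ {B0,B1,B2,B3} = {B0}; idom=B0
  B6: preds {B2,B3,B4}: {B0,B1,B2} ∩ {B0,B1,B2,B3} ∩ {B0,B1,B2,B4} = {B0,B1,B2}; idom=B2

DF derivation:
  join B4 pred B2: · stop@B2
  join B4 pred B3: B3 stop@B2
  join B5 pred B0: · stop@B0
  join B5 pred B3: B3→B2→B1 stop@B0
  join B6 pred B2: · stop@B2
  join B6 pred B3: B3 stop@B2
  join B6 pred B4: B4 stop@B2
  B0 → ∅
  B1 → {B5}
  B2 → {B5}
  B3 → {B4,B5,B6}
  B4 → {B6}
  B5 → ∅
  B6 → ∅

DF(B4) = ["B6"]

Answer: ["B6"]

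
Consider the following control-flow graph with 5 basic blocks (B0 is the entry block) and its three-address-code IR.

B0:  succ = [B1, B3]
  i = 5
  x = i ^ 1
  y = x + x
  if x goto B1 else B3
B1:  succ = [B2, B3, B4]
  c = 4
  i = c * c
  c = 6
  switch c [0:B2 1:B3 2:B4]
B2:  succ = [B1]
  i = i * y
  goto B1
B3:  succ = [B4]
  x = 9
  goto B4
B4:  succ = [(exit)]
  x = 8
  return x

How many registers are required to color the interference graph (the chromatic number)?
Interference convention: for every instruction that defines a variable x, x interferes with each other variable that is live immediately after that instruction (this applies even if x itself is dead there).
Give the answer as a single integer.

Block summaries:
  B0: {i,x,y} / ∅
  B1: {c,i} / ∅
  B2: {i} / {i,y}
  B3: {x} / ∅
  B4: {x} / ∅

Backward fixpoint:
  B0: in=∅ out={y}
  B1: in={y} out={i,y}
  B2: in={i,y} out={y}
  B3: in=∅ out=∅
  B4: in=∅ out=∅

Interfere edges:
  c↔{i,y}
  i↔{c,y}
  x↔{y}
  y↔{c,i,x}

Registers:
  {c,i,y} pairwise interfere (3-clique) ⇒ χ ≥ 3
  3-colouring: r0={y}  r1={c,x}  r2={i}
  χ = 3

Answer: 3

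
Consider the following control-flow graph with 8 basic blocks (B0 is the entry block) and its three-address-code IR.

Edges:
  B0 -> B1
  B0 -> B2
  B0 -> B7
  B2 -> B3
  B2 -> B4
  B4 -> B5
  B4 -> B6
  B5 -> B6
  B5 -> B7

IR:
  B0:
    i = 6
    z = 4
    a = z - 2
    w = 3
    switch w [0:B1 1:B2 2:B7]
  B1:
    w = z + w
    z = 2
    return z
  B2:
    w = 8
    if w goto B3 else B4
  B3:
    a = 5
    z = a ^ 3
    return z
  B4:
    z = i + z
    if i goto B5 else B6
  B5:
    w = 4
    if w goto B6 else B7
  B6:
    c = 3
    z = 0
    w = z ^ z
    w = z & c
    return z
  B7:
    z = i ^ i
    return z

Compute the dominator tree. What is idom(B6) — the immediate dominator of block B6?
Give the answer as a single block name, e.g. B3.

Answer: B4

Analysis:
idom tree: B1←B0 B2←B0 B3←B2 B4←B2 B5←B4 B6←B4 B7←B0
Dom∩ at merges:
  B6: preds {B4,B5}: {B0,B2,B4} ∩ {B0,B2,B4,B5} = {B0,B2,B4}; idom=B4
  B7: preds {B0,B5}: {B0} ∩ {B0,B2,B4,B5} = {B0}; idom=B0

idom(B6) = B4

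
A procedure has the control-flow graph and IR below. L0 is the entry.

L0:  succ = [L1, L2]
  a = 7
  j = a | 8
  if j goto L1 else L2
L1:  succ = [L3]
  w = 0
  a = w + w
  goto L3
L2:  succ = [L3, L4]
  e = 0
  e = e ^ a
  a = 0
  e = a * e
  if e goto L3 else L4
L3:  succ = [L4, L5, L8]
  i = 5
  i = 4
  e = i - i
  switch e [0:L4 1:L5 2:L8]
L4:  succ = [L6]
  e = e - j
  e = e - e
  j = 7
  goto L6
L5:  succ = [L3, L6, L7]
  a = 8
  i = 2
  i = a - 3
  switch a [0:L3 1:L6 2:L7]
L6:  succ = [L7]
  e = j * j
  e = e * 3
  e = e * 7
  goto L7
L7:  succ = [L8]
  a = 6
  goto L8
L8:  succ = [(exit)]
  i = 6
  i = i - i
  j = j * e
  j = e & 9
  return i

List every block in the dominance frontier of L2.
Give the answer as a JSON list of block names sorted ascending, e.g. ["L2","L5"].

idom tree: L1←L0 L2←L0 L3←L0 L4←L0 L5←L3 L6←L0 L7←L0 L8←L0
Dom at joins:
  L3: preds {L1,L2,L5}: {L0,L1} ∩ {L0,L2} ∩ {L0,L3,L5} = {L0}; idom=L0
  L4: preds {L2,L3}: {L0,L2} ∩ {L0,L3} = {L0}; idom=L0
  L6: preds {L4,L5}: {L0,L4} ∩ {L0,L3,L5} = {L0}; idom=L0
  L7: preds {L5,L6}: {L0,L3,L5} ∩ {L0,L6} = {L0}; idom=L0
  L8: preds {L3,L7}: {L0,L3} ∩ {L0,L7} = {L0}; idom=L0

DF walk-up:
  join L3 pred L1: L1 stop@L0
  join L3 pred L2: L2 stop@L0
  join L3 pred L5: L5→L3 stop@L0
  join L4 pred L2: L2 stop@L0
  join L4 pred L3: L3 stop@L0
  join L6 pred L4: L4 stop@L0
  join L6 pred L5: L5→L3 stop@L0
  join L7 pred L5: L5→L3 stop@L0
  join L7 pred L6: L6 stop@L0
  join L8 pred L3: L3 stop@L0
  join L8 pred L7: L7 stop@L0
  L0: DF=∅
  L1: DF={L3}
  L2: DF={L3,L4}
  L3: DF={L3,L4,L6,L7,L8}
  L4: DF={L6}
  L5: DF={L3,L6,L7}
  L6: DF={L7}
  L7: DF={L8}
  L8: DF=∅

DF(L2) = ["L3", "L4"]

Answer: ["L3", "L4"]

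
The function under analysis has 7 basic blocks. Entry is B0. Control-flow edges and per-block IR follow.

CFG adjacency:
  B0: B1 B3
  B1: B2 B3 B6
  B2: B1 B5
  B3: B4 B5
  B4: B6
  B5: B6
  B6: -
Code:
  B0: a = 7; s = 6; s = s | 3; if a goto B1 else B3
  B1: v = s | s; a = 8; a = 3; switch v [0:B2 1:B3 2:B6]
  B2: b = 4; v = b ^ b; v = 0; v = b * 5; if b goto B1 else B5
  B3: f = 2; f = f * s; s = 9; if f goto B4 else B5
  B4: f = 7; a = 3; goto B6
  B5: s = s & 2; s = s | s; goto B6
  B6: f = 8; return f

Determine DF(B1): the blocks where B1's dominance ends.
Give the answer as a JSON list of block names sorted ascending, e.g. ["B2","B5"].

idom tree: B1←B0 B2←B1 B3←B0 B4←B3 B5←B0 B6←B0
Dom∩ at merges:
  B1: preds {B0,B2}: {B0} ∩ {B0,B1,B2} = {B0}; idom=B0
  B3: preds {B0,B1}: {B0} ∩ {B0,B1} = {B0}; idom=B0
  B5: preds {B2,B3}: {B0,B1,B2} ∩ {B0,B3} = {B0}; idom=B0
  B6: preds {B1,B4,B5}: {B0,B1} ∩ {B0,B3,B4} ∩ {B0,B5} = {B0}; idom=B0

DF walk-up:
  B1←B0: walk · to B0
  B1←B2: walk B2→B1 to B0
  B3←B0: walk · to B0
  B3←B1: walk B1 to B0
  B5←B2: walk B2→B1 to B0
  B5←B3: walk B3 to B0
  B6←B1: walk B1 to B0
  B6←B4: walk B4→B3 to B0
  B6←B5: walk B5 to B0
  B0 → ∅
  B1 → {B1,B3,B5,B6}
  B2 → {B1,B5}
  B3 → {B5,B6}
  B4 → {B6}
  B5 → {B6}
  B6 → ∅

DF(B1) = ["B1", "B3", "B5", "B6"]

Answer: ["B1", "B3", "B5", "B6"]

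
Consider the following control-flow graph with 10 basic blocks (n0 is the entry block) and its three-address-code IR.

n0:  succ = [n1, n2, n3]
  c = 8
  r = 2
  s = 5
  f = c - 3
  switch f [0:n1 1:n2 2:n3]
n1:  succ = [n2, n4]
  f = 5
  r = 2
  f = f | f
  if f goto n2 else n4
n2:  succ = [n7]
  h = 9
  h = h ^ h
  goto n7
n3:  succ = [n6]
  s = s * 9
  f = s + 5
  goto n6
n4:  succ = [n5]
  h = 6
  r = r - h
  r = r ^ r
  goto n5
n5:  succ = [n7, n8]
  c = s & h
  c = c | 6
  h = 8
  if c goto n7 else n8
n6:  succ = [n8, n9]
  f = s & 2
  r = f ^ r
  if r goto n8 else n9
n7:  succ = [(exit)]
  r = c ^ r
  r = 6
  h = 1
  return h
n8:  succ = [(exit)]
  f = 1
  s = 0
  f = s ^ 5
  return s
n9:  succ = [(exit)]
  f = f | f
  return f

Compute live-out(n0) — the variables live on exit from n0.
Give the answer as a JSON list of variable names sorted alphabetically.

def/use:
  n0: def={c,f,r,s} ue=∅
  n1: def={f,r} ue=∅
  n2: def={h} ue=∅
  n3: def={f,s} ue={s}
  n4: def={h,r} ue={r}
  n5: def={c,h} ue={h,s}
  n6: def={f,r} ue={r,s}
  n7: def={h,r} ue={c,r}
  n8: def={f,s} ue=∅
  n9: def={f} ue={f}

Live sets:
  n0: in=∅ out={c,r,s}
  n1: in={c,s} out={c,r,s}
  n2: in={c,r} out={c,r}
  n3: in={r,s} out={r,s}
  n4: in={r,s} out={h,r,s}
  n5: in={h,r,s} out={c,r}
  n6: in={r,s} out={f}
  n7: in={c,r} out=∅
  n8: in=∅ out=∅
  n9: in={f} out=∅

live-out(n0) = ["c", "r", "s"]

Answer: ["c", "r", "s"]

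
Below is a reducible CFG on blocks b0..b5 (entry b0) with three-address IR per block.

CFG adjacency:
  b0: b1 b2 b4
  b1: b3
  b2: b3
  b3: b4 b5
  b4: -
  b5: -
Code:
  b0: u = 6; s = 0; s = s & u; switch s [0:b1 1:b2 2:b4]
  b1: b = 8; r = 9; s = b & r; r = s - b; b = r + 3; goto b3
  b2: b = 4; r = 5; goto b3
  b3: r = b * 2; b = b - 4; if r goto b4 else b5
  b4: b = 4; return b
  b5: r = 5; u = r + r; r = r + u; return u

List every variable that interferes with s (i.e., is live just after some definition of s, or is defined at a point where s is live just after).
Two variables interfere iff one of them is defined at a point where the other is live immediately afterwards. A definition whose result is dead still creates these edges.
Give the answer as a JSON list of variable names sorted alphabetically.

Answer: ["b", "u"]

Analysis:
Block summaries:
  b0: {s,u} / ∅
  b1: {b,r,s} / ∅
  b2: {b,r} / ∅
  b3: {b,r} / {b}
  b4: {b} / ∅
  b5: {r,u} / ∅

Live sets:
  b0: in=∅ out=∅
  b1: in=∅ out={b}
  b2: in=∅ out={b}
  b3: in={b} out=∅
  b4: in=∅ out=∅
  b5: in=∅ out=∅

Interfere edges:
  b — {r,s}
  r — {b,u}
  s — {b,u}
  u — {r,s}

N(s) = ["b", "u"]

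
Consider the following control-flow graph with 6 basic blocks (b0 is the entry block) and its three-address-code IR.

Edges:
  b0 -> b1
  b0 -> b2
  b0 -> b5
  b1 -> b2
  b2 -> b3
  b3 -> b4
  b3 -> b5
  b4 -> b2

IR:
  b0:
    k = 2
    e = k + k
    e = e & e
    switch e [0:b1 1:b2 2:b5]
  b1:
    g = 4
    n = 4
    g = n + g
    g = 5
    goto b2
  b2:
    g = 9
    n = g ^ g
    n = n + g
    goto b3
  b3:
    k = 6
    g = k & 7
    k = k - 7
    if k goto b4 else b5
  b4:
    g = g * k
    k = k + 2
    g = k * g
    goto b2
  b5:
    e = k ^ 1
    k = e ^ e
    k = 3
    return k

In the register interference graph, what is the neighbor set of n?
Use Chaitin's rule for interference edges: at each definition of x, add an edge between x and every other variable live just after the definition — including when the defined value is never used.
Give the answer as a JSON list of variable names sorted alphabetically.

def/use:
  b0: def={e,k} ue=∅
  b1: def={g,n} ue=∅
  b2: def={g,n} ue=∅
  b3: def={g,k} ue=∅
  b4: def={g,k} ue={g,k}
  b5: def={e,k} ue={k}

Liveness:
  b0: in=∅ out={k}
  b1: in=∅ out=∅
  b2: in=∅ out=∅
  b3: in=∅ out={g,k}
  b4: in={g,k} out=∅
  b5: in={k} out=∅

Interference:
  e — {k}
  g — {k,n}
  k — {e,g}
  n — {g}

N(n) = ["g"]

Answer: ["g"]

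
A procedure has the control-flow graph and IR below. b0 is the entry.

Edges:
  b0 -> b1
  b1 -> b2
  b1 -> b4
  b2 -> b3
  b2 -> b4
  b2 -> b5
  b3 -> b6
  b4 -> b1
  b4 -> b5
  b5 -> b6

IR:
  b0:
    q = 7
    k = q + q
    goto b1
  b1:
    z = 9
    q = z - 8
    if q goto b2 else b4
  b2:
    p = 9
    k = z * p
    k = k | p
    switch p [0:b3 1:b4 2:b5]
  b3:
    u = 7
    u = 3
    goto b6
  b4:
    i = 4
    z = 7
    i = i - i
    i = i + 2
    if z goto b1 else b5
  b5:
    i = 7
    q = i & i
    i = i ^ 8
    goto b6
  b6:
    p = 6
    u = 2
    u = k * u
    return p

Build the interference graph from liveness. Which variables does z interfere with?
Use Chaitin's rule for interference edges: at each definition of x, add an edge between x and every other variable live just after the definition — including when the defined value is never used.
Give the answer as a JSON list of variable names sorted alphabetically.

Answer: ["i", "k", "p", "q"]

Analysis:
def/use:
  b0: {k,q} / ∅
  b1: {q,z} / ∅
  b2: {k,p} / {z}
  b3: {u} / ∅
  b4: {i,z} / ∅
  b5: {i,q} / ∅
  b6: {p,u} / {k}

Live sets:
  live b0: ∅→{k}
  live b1: {k}→{k,z}
  live b2: {z}→{k}
  live b3: {k}→{k}
  live b4: {k}→{k}
  live b5: {k}→{k}
  live b6: {k}→∅

Conflict graph:
  i↔{k,q,z}
  k↔{i,p,q,u,z}
  p↔{k,u,z}
  q↔{i,k,z}
  u↔{k,p}
  z↔{i,k,p,q}

N(z) = ["i", "k", "p", "q"]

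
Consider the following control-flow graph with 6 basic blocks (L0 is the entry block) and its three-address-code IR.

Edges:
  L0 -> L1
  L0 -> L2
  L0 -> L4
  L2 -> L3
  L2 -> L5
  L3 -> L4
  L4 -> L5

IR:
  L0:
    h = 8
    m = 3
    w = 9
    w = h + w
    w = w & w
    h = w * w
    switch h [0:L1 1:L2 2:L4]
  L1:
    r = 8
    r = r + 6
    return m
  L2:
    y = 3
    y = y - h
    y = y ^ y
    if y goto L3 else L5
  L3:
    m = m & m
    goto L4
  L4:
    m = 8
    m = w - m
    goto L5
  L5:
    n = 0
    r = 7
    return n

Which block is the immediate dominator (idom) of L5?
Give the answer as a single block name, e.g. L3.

idom tree: L1←L0 L2←L0 L3←L2 L4←L0 L5←L0
Dom at joins:
  L4: preds {L0,L3}: {L0} ∩ {L0,L2,L3} = {L0}; idom=L0
  L5: preds {L2,L4}: {L0,L2} ∩ {L0,L4} = {L0}; idom=L0

idom(L5) = L0

Answer: L0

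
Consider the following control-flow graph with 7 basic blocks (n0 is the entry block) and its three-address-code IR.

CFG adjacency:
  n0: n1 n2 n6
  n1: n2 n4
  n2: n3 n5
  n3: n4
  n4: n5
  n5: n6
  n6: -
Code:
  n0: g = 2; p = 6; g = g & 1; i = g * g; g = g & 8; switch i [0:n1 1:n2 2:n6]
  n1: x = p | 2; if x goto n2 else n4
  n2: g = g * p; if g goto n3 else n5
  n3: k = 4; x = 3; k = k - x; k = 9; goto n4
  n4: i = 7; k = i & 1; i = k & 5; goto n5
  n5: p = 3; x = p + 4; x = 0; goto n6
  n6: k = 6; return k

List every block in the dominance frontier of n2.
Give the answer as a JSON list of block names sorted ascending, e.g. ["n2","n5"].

idom tree: n1←n0 n2←n0 n3←n2 n4←n0 n5←n0 n6←n0
Dom at joins:
  n2: preds {n0,n1}: {n0} ∩ {n0,n1} = {n0}; idom=n0
  n4: preds {n1,n3}: {n0,n1} ∩ {n0,n2,n3} = {n0}; idom=n0
  n5: preds {n2,n4}: {n0,n2} ∩ {n0,n4} = {n0}; idom=n0
  n6: preds {n0,n5}: {n0} ∩ {n0,n5} = {n0}; idom=n0

DF derivation:
  n2←n0: walk · to n0
  n2←n1: walk n1 to n0
  n4←n1: walk n1 to n0
  n4←n3: walk n3→n2 to n0
  n5←n2: walk n2 to n0
  n5←n4: walk n4 to n0
  n6←n0: walk · to n0
  n6←n5: walk n5 to n0
  DF(n0)=∅
  DF(n1)={n2,n4}
  DF(n2)={n4,n5}
  DF(n3)={n4}
  DF(n4)={n5}
  DF(n5)={n6}
  DF(n6)=∅

DF(n2) = ["n4", "n5"]

Answer: ["n4", "n5"]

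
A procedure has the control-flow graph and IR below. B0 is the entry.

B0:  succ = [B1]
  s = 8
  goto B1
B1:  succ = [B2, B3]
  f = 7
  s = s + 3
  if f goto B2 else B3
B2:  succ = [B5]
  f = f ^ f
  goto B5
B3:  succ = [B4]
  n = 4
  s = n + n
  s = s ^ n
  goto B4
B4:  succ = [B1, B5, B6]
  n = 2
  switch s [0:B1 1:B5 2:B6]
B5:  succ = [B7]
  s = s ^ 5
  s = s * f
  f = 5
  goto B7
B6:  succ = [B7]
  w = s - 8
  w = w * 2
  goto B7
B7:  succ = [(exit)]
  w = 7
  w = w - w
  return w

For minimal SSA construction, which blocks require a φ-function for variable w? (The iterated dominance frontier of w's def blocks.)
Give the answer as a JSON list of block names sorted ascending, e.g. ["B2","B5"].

Answer: ["B7"]

Working:
idom tree: B1←B0 B2←B1 B3←B1 B4←B3 B5←B1 B6←B4 B7←B1
Dom at joins:
  B1: preds {B0,B4}: {B0} ∩ {B0,B1,B3,B4} = {B0}; idom=B0
  B5: preds {B2,B4}: {B0,B1,B2} ∩ {B0,B1,B3,B4} = {B0,B1}; idom=B1
  B7: preds {B5,B6}: {B0,B1,B5} ∩ {B0,B1,B3,B4,B6} = {B0,B1}; idom=B1

DF derivation:
  B1←B0: walk · to B0
  B1←B4: walk B4→B3→B1 to B0
  B5←B2: walk B2 to B1
  B5←B4: walk B4→B3 to B1
  B7←B5: walk B5 to B1
  B7←B6: walk B6→B4→B3 to B1
  B0: DF=∅
  B1: DF={B1}
  B2: DF={B5}
  B3: DF={B1,B5,B7}
  B4: DF={B1,B5,B7}
  B5: DF={B7}
  B6: DF={B7}
  B7: DF=∅

φ for w: defs {B6,B7}
  DF⁺ = {B7}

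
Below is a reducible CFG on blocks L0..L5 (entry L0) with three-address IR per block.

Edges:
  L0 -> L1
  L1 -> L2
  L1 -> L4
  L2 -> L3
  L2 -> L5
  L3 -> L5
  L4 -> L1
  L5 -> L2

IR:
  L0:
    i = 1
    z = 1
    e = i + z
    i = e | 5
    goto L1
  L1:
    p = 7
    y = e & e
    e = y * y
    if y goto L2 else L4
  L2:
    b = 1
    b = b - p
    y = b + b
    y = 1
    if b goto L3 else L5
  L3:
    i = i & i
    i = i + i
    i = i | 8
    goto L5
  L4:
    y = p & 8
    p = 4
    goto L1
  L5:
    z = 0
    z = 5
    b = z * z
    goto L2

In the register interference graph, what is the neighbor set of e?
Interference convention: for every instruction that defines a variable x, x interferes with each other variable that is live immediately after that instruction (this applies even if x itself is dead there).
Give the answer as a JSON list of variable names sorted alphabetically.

Per-block:
  L0 def {e,i,z} use ∅
  L1 def {e,p,y} use {e}
  L2 def {b,y} use {p}
  L3 def {i} use {i}
  L4 def {p,y} use {p}
  L5 def {b,z} use ∅

Backward fixpoint:
  live L0: ∅→{e,i}
  live L1: {e,i}→{e,i,p}
  live L2: {i,p}→{i,p}
  live L3: {i,p}→{i,p}
  live L4: {e,i,p}→{e,i}
  live L5: {i,p}→{i,p}

Conflict graph:
  b↔{i,p,y}
  e↔{i,p,y}
  i↔{b,e,p,y,z}
  p↔{b,e,i,y,z}
  y↔{b,e,i,p}
  z↔{i,p}

N(e) = ["i", "p", "y"]

Answer: ["i", "p", "y"]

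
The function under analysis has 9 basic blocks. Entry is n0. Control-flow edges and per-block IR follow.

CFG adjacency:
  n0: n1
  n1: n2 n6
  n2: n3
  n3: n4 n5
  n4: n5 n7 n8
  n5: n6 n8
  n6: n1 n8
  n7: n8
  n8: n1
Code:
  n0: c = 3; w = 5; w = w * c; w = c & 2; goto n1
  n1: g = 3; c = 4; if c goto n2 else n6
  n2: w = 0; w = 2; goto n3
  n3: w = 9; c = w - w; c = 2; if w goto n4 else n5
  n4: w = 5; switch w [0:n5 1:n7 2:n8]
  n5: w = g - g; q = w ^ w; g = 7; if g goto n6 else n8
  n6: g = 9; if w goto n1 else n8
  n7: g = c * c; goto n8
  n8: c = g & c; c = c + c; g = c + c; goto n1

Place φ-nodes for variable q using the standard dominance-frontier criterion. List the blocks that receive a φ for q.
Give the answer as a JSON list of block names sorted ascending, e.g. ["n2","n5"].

Answer: ["n1", "n6", "n8"]

Analysis:
idom tree: n1←n0 n2←n1 n3←n2 n4←n3 n5←n3 n6←n1 n7←n4 n8←n1
Join-block Dom:
  n1: preds {n0,n6,n8}: {n0} ∩ {n0,n1,n6} ∩ {n0,n1,n8} = {n0}; idom=n0
  n5: preds {n3,n4}: {n0,n1,n2,n3} ∩ {n0,n1,n2,n3,n4} = {n0,n1,n2,n3}; idom=n3
  n6: preds {n1,n5}: {n0,n1} ∩ {n0,n1,n2,n3,n5} = {n0,n1}; idom=n1
  n8: preds {n4,n5,n6,n7}: {n0,n1,n2,n3,n4} ∩ {n0,n1,n2,n3,n5} ∩ {n0,n1,n6} ∩ {n0,n1,n2,n3,n4,n7} = {n0,n1}; idom=n1

Frontier:
  join n1 pred n0: · stop@n0
  join n1 pred n6: n6→n1 stop@n0
  join n1 pred n8: n8→n1 stop@n0
  join n5 pred n3: · stop@n3
  join n5 pred n4: n4 stop@n3
  join n6 pred n1: · stop@n1
  join n6 pred n5: n5→n3→n2 stop@n1
  join n8 pred n4: n4→n3→n2 stop@n1
  join n8 pred n5: n5→n3→n2 stop@n1
  join n8 pred n6: n6 stop@n1
  join n8 pred n7: n7→n4→n3→n2 stop@n1
  DF(n0)=∅
  DF(n1)={n1}
  DF(n2)={n6,n8}
  DF(n3)={n6,n8}
  DF(n4)={n5,n8}
  DF(n5)={n6,n8}
  DF(n6)={n1,n8}
  DF(n7)={n8}
  DF(n8)={n1}

φ for q: defs {n5}
  DF⁺ = {n1,n6,n8}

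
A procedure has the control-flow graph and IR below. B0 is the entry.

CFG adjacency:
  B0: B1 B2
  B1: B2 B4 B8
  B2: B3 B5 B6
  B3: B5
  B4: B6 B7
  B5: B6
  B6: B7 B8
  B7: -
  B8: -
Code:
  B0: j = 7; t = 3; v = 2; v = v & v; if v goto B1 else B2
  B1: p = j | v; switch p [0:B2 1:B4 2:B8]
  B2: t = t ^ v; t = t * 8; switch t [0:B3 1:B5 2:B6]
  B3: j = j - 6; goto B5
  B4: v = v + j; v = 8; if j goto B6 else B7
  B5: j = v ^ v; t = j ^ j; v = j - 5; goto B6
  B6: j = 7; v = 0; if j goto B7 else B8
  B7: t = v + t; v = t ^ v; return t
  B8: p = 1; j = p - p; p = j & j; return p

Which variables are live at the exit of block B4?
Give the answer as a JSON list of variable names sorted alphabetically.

def/use:
  B0: {j,t,v} / ∅
  B1: {p} / {j,v}
  B2: {t} / {t,v}
  B3: {j} / {j}
  B4: {v} / {j,v}
  B5: {j,t,v} / {v}
  B6: {j,v} / ∅
  B7: {t,v} / {t,v}
  B8: {j,p} / ∅

Live sets:
  B0: in=∅ out={j,t,v}
  B1: in={j,t,v} out={j,t,v}
  B2: in={j,t,v} out={j,t,v}
  B3: in={j,v} out={v}
  B4: in={j,t,v} out={t,v}
  B5: in={v} out={t}
  B6: in={t} out={t,v}
  B7: in={t,v} out=∅
  B8: in=∅ out=∅

live-out(B4) = ["t", "v"]

Answer: ["t", "v"]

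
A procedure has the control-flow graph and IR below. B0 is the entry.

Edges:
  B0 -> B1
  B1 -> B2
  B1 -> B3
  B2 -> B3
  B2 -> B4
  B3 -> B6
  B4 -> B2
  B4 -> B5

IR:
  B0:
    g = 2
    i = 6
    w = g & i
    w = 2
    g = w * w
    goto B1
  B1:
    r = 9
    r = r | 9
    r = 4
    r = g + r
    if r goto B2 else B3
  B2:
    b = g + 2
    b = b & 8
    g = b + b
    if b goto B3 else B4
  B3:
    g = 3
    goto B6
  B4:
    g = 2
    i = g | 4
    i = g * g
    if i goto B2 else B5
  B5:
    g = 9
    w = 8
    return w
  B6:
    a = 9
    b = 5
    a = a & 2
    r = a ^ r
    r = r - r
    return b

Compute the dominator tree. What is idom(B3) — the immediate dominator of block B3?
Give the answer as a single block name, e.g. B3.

Answer: B1

Derivation:
idom tree: B1←B0 B2←B1 B3←B1 B4←B2 B5←B4 B6←B3
Dom at joins:
  B2: preds {B1,B4}: {B0,B1} ∩ {B0,B1,B2,B4} = {B0,B1}; idom=B1
  B3: preds {B1,B2}: {B0,B1} ∩ {B0,B1,B2} = {B0,B1}; idom=B1

idom(B3) = B1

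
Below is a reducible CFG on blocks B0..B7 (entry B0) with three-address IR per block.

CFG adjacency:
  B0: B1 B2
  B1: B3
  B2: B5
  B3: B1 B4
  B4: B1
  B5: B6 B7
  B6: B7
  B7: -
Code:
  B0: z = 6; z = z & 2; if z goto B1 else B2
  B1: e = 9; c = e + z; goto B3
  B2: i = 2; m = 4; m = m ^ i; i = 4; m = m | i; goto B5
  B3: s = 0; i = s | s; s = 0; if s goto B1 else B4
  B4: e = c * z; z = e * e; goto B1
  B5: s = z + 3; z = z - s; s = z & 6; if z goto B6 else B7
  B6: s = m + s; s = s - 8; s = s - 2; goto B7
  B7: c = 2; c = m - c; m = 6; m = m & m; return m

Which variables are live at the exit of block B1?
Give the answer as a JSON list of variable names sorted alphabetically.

Answer: ["c", "z"]

Derivation:
Per-block:
  B0 def {z} use ∅
  B1 def {c,e} use {z}
  B2 def {i,m} use ∅
  B3 def {i,s} use ∅
  B4 def {e,z} use {c,z}
  B5 def {s,z} use {z}
  B6 def {s} use {m,s}
  B7 def {c,m} use {m}

Live sets:
  B0: in=∅ out={z}
  B1: in={z} out={c,z}
  B2: in={z} out={m,z}
  B3: in={c,z} out={c,z}
  B4: in={c,z} out={z}
  B5: in={m,z} out={m,s}
  B6: in={m,s} out={m}
  B7: in={m} out=∅

live-out(B1) = ["c", "z"]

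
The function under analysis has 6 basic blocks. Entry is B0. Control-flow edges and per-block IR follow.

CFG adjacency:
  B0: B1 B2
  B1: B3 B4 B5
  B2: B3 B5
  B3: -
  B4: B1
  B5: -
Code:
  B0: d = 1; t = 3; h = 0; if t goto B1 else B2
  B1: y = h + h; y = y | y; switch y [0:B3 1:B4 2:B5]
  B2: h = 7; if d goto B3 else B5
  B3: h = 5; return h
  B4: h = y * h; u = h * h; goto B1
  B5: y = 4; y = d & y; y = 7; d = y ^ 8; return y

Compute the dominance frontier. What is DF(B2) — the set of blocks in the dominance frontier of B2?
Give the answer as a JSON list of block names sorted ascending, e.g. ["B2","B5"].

idom tree: B1←B0 B2←B0 B3←B0 B4←B1 B5←B0
Join-block Dom:
  B1: preds {B0,B4}: {B0} ∩ {B0,B1,B4} = {B0}; idom=B0
  B3: preds {B1,B2}: {B0,B1} ∩ {B0,B2} = {B0}; idom=B0
  B5: preds {B1,B2}: {B0,B1} ∩ {B0,B2} = {B0}; idom=B0

DF walk-up:
  join B1 pred B0: · stop@B0
  join B1 pred B4: B4→B1 stop@B0
  join B3 pred B1: B1 stop@B0
  join B3 pred B2: B2 stop@B0
  join B5 pred B1: B1 stop@B0
  join B5 pred B2: B2 stop@B0
  B0: DF=∅
  B1: DF={B1,B3,B5}
  B2: DF={B3,B5}
  B3: DF=∅
  B4: DF={B1}
  B5: DF=∅

DF(B2) = ["B3", "B5"]

Answer: ["B3", "B5"]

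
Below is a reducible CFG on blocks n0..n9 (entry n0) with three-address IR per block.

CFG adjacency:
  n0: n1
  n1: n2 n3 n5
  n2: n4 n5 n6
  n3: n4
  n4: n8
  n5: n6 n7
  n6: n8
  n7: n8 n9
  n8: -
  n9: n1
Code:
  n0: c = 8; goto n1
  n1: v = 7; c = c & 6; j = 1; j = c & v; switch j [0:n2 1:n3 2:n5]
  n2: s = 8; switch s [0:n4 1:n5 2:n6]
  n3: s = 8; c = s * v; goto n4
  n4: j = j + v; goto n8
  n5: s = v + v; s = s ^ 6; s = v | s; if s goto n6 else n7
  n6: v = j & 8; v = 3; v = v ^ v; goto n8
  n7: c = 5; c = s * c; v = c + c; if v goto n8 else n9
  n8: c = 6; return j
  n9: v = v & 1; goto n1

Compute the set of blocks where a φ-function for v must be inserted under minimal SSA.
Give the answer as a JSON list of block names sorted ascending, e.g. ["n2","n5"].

Answer: ["n1", "n8"]

Working:
idom tree: n1←n0 n2←n1 n3←n1 n4←n1 n5←n1 n6←n1 n7←n5 n8←n1 n9←n7
Dom at joins:
  n1: preds {n0,n9}: {n0} ∩ {n0,n1,n5,n7,n9} = {n0}; idom=n0
  n4: preds {n2,n3}: {n0,n1,n2} ∩ {n0,n1,n3} = {n0,n1}; idom=n1
  n5: preds {n1,n2}: {n0,n1} ∩ {n0,n1,n2} = {n0,n1}; idom=n1
  n6: preds {n2,n5}: {n0,n1,n2} ∩ {n0,n1,n5} = {n0,n1}; idom=n1
  n8: preds {n4,n6,n7}: {n0,n1,n4} ∩ {n0,n1,n6} ∩ {n0,n1,n5,n7} = {n0,n1}; idom=n1

Frontier:
  join n1 pred n0: · stop@n0
  join n1 pred n9: n9→n7→n5→n1 stop@n0
  join n4 pred n2: n2 stop@n1
  join n4 pred n3: n3 stop@n1
  join n5 pred n1: · stop@n1
  join n5 pred n2: n2 stop@n1
  join n6 pred n2: n2 stop@n1
  join n6 pred n5: n5 stop@n1
  join n8 pred n4: n4 stop@n1
  join n8 pred n6: n6 stop@n1
  join n8 pred n7: n7→n5 stop@n1
  DF(n0)=∅
  DF(n1)={n1}
  DF(n2)={n4,n5,n6}
  DF(n3)={n4}
  DF(n4)={n8}
  DF(n5)={n1,n6,n8}
  DF(n6)={n8}
  DF(n7)={n1,n8}
  DF(n8)=∅
  DF(n9)={n1}

φ for v: defs {n1,n6,n7,n9}
  DF⁺ = {n1,n8}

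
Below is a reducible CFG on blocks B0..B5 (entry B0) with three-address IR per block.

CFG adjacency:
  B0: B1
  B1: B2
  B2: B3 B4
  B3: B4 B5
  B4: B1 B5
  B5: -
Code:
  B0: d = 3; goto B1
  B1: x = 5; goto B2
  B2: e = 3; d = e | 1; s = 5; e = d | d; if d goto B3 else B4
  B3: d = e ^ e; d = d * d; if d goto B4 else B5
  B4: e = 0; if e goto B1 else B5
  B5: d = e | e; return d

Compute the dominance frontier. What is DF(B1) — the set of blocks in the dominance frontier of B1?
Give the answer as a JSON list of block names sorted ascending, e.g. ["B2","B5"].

Answer: ["B1"]

Working:
idom tree: B1←B0 B2←B1 B3←B2 B4←B2 B5←B2
Dom at joins:
  B1: preds {B0,B4}: {B0} ∩ {B0,B1,B2,B4} = {B0}; idom=B0
  B4: preds {B2,B3}: {B0,B1,B2} ∩ {B0,B1,B2,B3} = {B0,B1,B2}; idom=B2
  B5: preds {B3,B4}: {B0,B1,B2,B3} ∩ {B0,B1,B2,B4} = {B0,B1,B2}; idom=B2

DF walk-up:
  B1←B0: walk · to B0
  B1←B4: walk B4→B2→B1 to B0
  B4←B2: walk · to B2
  B4←B3: walk B3 to B2
  B5←B3: walk B3 to B2
  B5←B4: walk B4 to B2
  B0 → ∅
  B1 → {B1}
  B2 → {B1}
  B3 → {B4,B5}
  B4 → {B1,B5}
  B5 → ∅

DF(B1) = ["B1"]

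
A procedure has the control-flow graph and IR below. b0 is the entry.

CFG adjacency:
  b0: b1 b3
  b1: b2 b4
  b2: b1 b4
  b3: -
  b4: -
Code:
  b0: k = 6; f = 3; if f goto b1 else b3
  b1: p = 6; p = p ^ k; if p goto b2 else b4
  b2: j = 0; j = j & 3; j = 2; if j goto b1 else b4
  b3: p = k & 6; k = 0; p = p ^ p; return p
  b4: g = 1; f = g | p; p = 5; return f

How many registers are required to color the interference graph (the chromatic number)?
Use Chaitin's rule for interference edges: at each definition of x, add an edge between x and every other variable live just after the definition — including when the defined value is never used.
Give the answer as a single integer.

def/use:
  b0: def={f,k} ue=∅
  b1: def={p} ue={k}
  b2: def={j} ue=∅
  b3: def={k,p} ue={k}
  b4: def={f,g,p} ue={p}

Backward fixpoint:
  b0: in=∅ out={k}
  b1: in={k} out={k,p}
  b2: in={k,p} out={k,p}
  b3: in={k} out=∅
  b4: in={p} out=∅

Interference:
  f↔{k,p}
  g↔{p}
  j↔{k,p}
  k↔{f,j,p}
  p↔{f,g,j,k}

Chromatic number:
  clique {f,k,p} ⇒ need ≥ 3
  3-colouring: R0={p}  R1={g,k}  R2={f,j}
  χ = 3

Answer: 3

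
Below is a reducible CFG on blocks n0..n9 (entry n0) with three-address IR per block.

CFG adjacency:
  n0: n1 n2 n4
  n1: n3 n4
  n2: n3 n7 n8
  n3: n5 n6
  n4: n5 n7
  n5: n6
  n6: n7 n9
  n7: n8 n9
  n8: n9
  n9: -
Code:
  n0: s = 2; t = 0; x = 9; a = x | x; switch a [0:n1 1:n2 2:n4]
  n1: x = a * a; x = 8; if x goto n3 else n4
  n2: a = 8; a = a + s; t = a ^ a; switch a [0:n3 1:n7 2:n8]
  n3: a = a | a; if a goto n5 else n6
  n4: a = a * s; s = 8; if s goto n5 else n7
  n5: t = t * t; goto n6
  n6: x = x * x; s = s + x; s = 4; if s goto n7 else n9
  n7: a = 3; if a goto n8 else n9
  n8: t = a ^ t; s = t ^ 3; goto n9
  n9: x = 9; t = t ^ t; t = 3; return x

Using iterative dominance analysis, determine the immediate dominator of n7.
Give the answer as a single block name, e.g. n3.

Answer: n0

Working:
idom tree: n1←n0 n2←n0 n3←n0 n4←n0 n5←n0 n6←n0 n7←n0 n8←n0 n9←n0
Dom at joins:
  n3: preds {n1,n2}: {n0,n1} ∩ {n0,n2} = {n0}; idom=n0
  n4: preds {n0,n1}: {n0} ∩ {n0,n1} = {n0}; idom=n0
  n5: preds {n3,n4}: {n0,n3} ∩ {n0,n4} = {n0}; idom=n0
  n6: preds {n3,n5}: {n0,n3} ∩ {n0,n5} = {n0}; idom=n0
  n7: preds {n2,n4,n6}: {n0,n2} ∩ {n0,n4} ∩ {n0,n6} = {n0}; idom=n0
  n8: preds {n2,n7}: {n0,n2} ∩ {n0,n7} = {n0}; idom=n0
  n9: preds {n6,n7,n8}: {n0,n6} ∩ {n0,n7} ∩ {n0,n8} = {n0}; idom=n0

idom(n7) = n0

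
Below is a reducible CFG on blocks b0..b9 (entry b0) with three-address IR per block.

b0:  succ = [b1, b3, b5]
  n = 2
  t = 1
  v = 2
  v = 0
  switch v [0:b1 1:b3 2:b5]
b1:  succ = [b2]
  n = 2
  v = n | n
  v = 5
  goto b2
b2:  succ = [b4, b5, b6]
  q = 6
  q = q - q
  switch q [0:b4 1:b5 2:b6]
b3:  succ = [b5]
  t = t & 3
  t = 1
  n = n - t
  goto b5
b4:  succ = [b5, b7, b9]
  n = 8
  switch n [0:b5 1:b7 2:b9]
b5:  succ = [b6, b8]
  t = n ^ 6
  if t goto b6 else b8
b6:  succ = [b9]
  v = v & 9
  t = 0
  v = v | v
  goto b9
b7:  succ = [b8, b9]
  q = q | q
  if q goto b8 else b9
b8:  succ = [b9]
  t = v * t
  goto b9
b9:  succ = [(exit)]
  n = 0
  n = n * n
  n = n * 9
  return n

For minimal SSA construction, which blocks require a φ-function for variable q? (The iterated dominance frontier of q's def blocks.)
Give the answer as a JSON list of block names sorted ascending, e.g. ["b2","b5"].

Answer: ["b5", "b6", "b8", "b9"]

Derivation:
idom tree: b1←b0 b2←b1 b3←b0 b4←b2 b5←b0 b6←b0 b7←b4 b8←b0 b9←b0
Join-block Dom:
  b5: preds {b0,b2,b3,b4}: {b0} ∩ {b0,b1,b2} ∩ {b0,b3} ∩ {b0,b1,b2,b4} = {b0}; idom=b0
  b6: preds {b2,b5}: {b0,b1,b2} ∩ {b0,b5} = {b0}; idom=b0
  b8: preds {b5,b7}: {b0,b5} ∩ {b0,b1,b2,b4,b7} = {b0}; idom=b0
  b9: preds {b4,b6,b7,b8}: {b0,b1,b2,b4} ∩ {b0,b6} ∩ {b0,b1,b2,b4,b7} ∩ {b0,b8} = {b0}; idom=b0

Frontier:
  join b5 pred b0: · stop@b0
  join b5 pred b2: b2→b1 stop@b0
  join b5 pred b3: b3 stop@b0
  join b5 pred b4: b4→b2→b1 stop@b0
  join b6 pred b2: b2→b1 stop@b0
  join b6 pred b5: b5 stop@b0
  join b8 pred b5: b5 stop@b0
  join b8 pred b7: b7→b4→b2→b1 stop@b0
  join b9 pred b4: b4→b2→b1 stop@b0
  join b9 pred b6: b6 stop@b0
  join b9 pred b7: b7→b4→b2→b1 stop@b0
  join b9 pred b8: b8 stop@b0
  b0 → ∅
  b1 → {b5,b6,b8,b9}
  b2 → {b5,b6,b8,b9}
  b3 → {b5}
  b4 → {b5,b8,b9}
  b5 → {b6,b8}
  b6 → {b9}
  b7 → {b8,b9}
  b8 → {b9}
  b9 → ∅

φ for q: defs {b2,b7}
  DF⁺ = {b5,b6,b8,b9}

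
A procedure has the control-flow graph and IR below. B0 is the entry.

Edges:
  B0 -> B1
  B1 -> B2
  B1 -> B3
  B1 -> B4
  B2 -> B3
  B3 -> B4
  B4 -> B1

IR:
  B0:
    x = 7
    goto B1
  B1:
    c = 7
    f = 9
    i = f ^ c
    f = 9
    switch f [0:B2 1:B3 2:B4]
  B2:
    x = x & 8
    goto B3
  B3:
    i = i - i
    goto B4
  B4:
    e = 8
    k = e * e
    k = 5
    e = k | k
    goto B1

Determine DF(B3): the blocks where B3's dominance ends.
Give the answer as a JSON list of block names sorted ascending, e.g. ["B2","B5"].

idom tree: B1←B0 B2←B1 B3←B1 B4←B1
Join-block Dom:
  B1: preds {B0,B4}: {B0} ∩ {B0,B1,B4} = {B0}; idom=B0
  B3: preds {B1,B2}: {B0,B1} ∩ {B0,B1,B2} = {B0,B1}; idom=B1
  B4: preds {B1,B3}: {B0,B1} ∩ {B0,B1,B3} = {B0,B1}; idom=B1

DF derivation:
  join B1 pred B0: · stop@B0
  join B1 pred B4: B4→B1 stop@B0
  join B3 pred B1: · stop@B1
  join B3 pred B2: B2 stop@B1
  join B4 pred B1: · stop@B1
  join B4 pred B3: B3 stop@B1
  DF(B0)=∅
  DF(B1)={B1}
  DF(B2)={B3}
  DF(B3)={B4}
  DF(B4)={B1}

DF(B3) = ["B4"]

Answer: ["B4"]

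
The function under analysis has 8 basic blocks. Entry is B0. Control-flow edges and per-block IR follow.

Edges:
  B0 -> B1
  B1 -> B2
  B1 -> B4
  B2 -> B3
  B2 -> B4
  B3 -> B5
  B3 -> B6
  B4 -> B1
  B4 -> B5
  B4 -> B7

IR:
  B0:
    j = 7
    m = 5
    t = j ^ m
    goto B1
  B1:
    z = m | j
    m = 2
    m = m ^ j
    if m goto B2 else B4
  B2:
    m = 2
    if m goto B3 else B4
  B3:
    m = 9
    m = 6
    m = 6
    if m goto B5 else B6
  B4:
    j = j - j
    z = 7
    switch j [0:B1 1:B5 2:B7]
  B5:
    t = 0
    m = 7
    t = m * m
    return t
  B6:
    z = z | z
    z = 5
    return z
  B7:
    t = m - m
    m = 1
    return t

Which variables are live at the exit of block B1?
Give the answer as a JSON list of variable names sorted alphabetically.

Block summaries:
  B0: def={j,m,t} ue=∅
  B1: def={m,z} ue={j,m}
  B2: def={m} ue=∅
  B3: def={m} ue=∅
  B4: def={j,z} ue={j}
  B5: def={m,t} ue=∅
  B6: def={z} ue={z}
  B7: def={m,t} ue={m}

Liveness:
  B0 li=∅ lo={j,m}
  B1 li={j,m} lo={j,m,z}
  B2 li={j,z} lo={j,m,z}
  B3 li={z} lo={z}
  B4 li={j,m} lo={j,m}
  B5 li=∅ lo=∅
  B6 li={z} lo=∅
  B7 li={m} lo=∅

live-out(B1) = ["j", "m", "z"]

Answer: ["j", "m", "z"]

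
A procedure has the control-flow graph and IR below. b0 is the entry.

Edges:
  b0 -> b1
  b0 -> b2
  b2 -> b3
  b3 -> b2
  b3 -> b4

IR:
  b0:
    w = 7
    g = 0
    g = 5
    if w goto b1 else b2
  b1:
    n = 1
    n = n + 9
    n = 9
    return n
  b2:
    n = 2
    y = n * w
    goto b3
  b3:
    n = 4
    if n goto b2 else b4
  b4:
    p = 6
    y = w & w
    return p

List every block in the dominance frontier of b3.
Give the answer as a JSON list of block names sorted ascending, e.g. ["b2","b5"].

idom tree: b1←b0 b2←b0 b3←b2 b4←b3
Join-block Dom:
  b2: preds {b0,b3}: {b0} ∩ {b0,b2,b3} = {b0}; idom=b0

DF walk-up:
  join b2 pred b0: · stop@b0
  join b2 pred b3: b3→b2 stop@b0
  b0 → ∅
  b1 → ∅
  b2 → {b2}
  b3 → {b2}
  b4 → ∅

DF(b3) = ["b2"]

Answer: ["b2"]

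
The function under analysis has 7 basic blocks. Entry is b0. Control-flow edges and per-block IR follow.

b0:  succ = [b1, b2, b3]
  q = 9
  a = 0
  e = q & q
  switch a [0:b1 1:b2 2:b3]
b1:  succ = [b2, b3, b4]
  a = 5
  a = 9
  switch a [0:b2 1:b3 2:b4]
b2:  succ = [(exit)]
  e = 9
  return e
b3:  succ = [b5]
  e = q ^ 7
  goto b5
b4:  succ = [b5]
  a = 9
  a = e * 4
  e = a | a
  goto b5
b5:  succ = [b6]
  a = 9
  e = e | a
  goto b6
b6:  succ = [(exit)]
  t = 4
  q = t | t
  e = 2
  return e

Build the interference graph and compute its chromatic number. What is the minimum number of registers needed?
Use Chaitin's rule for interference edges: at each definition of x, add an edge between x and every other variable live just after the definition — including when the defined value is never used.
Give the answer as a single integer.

Answer: 3

Derivation:
def/use:
  b0: def={a,e,q} ue=∅
  b1: def={a} ue=∅
  b2: def={e} ue=∅
  b3: def={e} ue={q}
  b4: def={a,e} ue={e}
  b5: def={a,e} ue={e}
  b6: def={e,q,t} ue=∅

Liveness:
  b0: in=∅ out={e,q}
  b1: in={e,q} out={e,q}
  b2: in=∅ out=∅
  b3: in={q} out={e}
  b4: in={e} out={e}
  b5: in={e} out=∅
  b6: in=∅ out=∅

Interfere edges:
  a↔{e,q}
  e↔{a,q}
  q↔{a,e}
  t↔∅

Registers:
  lower bound: {a,e,q} mutually conflict ⇒ χ ≥ 3
  assign a→R0 e→R1 q→R2 t→R0 — no edge inside a register ⇒ χ ≤ 3
  χ = 3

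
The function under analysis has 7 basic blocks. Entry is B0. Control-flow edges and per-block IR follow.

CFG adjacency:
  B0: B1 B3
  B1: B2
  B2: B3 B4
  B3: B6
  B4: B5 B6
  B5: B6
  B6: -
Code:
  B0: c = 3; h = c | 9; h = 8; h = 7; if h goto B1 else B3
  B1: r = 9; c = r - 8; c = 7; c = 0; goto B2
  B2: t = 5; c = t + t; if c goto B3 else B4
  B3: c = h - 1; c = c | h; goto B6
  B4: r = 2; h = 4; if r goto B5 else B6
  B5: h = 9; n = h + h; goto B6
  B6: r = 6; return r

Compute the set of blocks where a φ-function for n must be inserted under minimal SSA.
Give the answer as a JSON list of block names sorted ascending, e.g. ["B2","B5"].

idom tree: B1←B0 B2←B1 B3←B0 B4←B2 B5←B4 B6←B0
Join-block Dom:
  B3: preds {B0,B2}: {B0} ∩ {B0,B1,B2} = {B0}; idom=B0
  B6: preds {B3,B4,B5}: {B0,B3} ∩ {B0,B1,B2,B4} ∩ {B0,B1,B2,B4,B5} = {B0}; idom=B0

DF derivation:
  join B3 pred B0: · stop@B0
  join B3 pred B2: B2→B1 stop@B0
  join B6 pred B3: B3 stop@B0
  join B6 pred B4: B4→B2→B1 stop@B0
  join B6 pred B5: B5→B4→B2→B1 stop@B0
  DF(B0)=∅
  DF(B1)={B3,B6}
  DF(B2)={B3,B6}
  DF(B3)={B6}
  DF(B4)={B6}
  DF(B5)={B6}
  DF(B6)=∅

φ for n: defs {B5}
  DF⁺ = {B6}

Answer: ["B6"]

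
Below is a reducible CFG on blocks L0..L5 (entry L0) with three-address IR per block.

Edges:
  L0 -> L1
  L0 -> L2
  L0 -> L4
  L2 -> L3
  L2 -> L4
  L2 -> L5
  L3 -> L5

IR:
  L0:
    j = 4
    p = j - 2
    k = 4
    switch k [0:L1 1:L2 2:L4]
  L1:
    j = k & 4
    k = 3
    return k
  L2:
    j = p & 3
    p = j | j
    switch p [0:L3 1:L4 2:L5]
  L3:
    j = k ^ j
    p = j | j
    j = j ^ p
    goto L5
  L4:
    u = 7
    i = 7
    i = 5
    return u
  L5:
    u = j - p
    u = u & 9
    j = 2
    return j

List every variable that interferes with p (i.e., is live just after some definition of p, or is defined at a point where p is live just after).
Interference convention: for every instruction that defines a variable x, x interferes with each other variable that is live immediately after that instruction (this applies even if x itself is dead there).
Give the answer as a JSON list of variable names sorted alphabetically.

Block summaries:
  L0 def {j,k,p} use ∅
  L1 def {j,k} use {k}
  L2 def {j,p} use {p}
  L3 def {j,p} use {j,k}
  L4 def {i,u} use ∅
  L5 def {j,u} use {j,p}

Liveness:
  L0: in=∅ out={k,p}
  L1: in={k} out=∅
  L2: in={k,p} out={j,k,p}
  L3: in={j,k} out={j,p}
  L4: in=∅ out=∅
  L5: in={j,p} out=∅

Interfere edges:
  i↔{u}
  j↔{k,p}
  k↔{j,p}
  p↔{j,k}
  u↔{i}

N(p) = ["j", "k"]

Answer: ["j", "k"]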